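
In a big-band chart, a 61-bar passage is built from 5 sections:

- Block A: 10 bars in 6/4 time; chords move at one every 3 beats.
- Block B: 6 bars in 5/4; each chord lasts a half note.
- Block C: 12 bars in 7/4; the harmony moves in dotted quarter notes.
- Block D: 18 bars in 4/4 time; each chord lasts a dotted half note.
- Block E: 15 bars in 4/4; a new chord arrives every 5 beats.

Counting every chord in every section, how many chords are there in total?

127 chords

A: 10 bars × 6 beats = 60 beats; 3 beats/chord → 20 chords.
B: 6 bars × 5 beats = 30 beats; 2 beats/chord → 15 chords.
C: 12 bars × 7 beats = 84 beats; 1.5 beats/chord → 56 chords.
D: 18 bars × 4 beats = 72 beats; 3 beats/chord → 24 chords.
E: 15 bars × 4 beats = 60 beats; 5 beats/chord → 12 chords.
Total: 20 + 15 + 56 + 24 + 12 = 127.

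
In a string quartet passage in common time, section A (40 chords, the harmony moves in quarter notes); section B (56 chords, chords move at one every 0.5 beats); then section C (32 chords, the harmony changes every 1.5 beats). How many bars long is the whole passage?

A: 40 × 1 = 40 beats = 10 bars.
B: 56 × 0.5 = 28 beats = 7 bars.
C: 32 × 1.5 = 48 beats = 12 bars.
Total: 10 + 7 + 12 = 29 bars.

29 bars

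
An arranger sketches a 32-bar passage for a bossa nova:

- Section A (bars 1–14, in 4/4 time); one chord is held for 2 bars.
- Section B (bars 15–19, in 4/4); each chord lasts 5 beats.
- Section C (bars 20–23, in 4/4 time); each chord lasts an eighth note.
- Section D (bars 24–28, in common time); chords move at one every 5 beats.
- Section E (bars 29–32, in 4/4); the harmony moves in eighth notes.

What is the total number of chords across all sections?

A: 14 bars × 4 beats = 56 beats; 8 beats/chord → 7 chords.
B: 5 bars × 4 beats = 20 beats; 5 beats/chord → 4 chords.
C: 4 bars × 4 beats = 16 beats; 0.5 beats/chord → 32 chords.
D: 5 bars × 4 beats = 20 beats; 5 beats/chord → 4 chords.
E: 4 bars × 4 beats = 16 beats; 0.5 beats/chord → 32 chords.
Total: 7 + 4 + 32 + 4 + 32 = 79.

79 chords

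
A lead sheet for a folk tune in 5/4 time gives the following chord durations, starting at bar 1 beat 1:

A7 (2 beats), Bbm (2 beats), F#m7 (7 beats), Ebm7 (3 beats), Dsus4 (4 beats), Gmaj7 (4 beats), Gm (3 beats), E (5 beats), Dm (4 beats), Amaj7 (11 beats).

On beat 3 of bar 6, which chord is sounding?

Beat 3 of bar 6 is beat (6−1)×5 + 3 = 28 overall.
Running totals: A7 ends at 2, Bbm ends at 4, F#m7 ends at 11, Ebm7 ends at 14, Dsus4 ends at 18, Gmaj7 ends at 22, Gm ends at 25, E ends at 30.
Beat 28 falls within E.

E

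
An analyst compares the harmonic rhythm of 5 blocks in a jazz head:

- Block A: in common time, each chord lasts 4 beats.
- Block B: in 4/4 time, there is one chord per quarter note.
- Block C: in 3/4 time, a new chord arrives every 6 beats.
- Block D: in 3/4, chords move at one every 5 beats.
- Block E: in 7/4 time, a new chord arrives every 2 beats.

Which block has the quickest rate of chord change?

A: 4 beats/bar ÷ 4 beats/chord = 1 chord/bar.
B: 4 beats/bar ÷ 1 beat/chord = 4 chords/bar.
C: 3 beats/bar ÷ 6 beats/chord = 0.5 chords/bar.
D: 3 beats/bar ÷ 5 beats/chord = 0.6 chords/bar.
E: 7 beats/bar ÷ 2 beats/chord = 3.5 chords/bar.
Fastest is B at 4 chords/bar.

Block B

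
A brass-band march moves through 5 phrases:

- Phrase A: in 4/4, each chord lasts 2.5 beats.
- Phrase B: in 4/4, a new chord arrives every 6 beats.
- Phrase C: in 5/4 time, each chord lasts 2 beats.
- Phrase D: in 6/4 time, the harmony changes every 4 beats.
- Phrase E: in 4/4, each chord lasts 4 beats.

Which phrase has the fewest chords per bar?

A: 4/2.5 = 1.6 chords/bar.
B: 4/6 = 2/3 chords/bar.
C: 5/2 = 2.5 chords/bar.
D: 6/4 = 1.5 chords/bar.
E: 4/4 = 1 chord/bar.
Slowest is B at 2/3 chords/bar.

Phrase B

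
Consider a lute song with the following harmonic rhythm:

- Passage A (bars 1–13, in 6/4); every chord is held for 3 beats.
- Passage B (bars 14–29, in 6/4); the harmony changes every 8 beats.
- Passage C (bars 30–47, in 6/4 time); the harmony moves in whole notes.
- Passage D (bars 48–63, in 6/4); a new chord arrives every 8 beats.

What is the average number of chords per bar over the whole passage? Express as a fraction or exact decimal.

11/9 chords per bar

A: 13 × 6 = 78 beats ÷ 3 = 26 chords.
B: 16 × 6 = 96 beats ÷ 8 = 12 chords.
C: 18 × 6 = 108 beats ÷ 4 = 27 chords.
D: 16 × 6 = 96 beats ÷ 8 = 12 chords.
Overall: 77 chords over 63 bars → 77/63 = 11/9 chords per bar.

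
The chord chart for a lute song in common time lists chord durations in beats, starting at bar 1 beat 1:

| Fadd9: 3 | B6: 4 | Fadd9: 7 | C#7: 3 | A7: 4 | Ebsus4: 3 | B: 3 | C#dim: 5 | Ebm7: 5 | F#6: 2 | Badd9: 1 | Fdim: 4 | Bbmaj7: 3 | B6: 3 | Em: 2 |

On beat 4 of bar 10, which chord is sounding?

Badd9

Beat 4 of bar 10 is beat (10−1)×4 + 4 = 40 overall.
Running totals: Fadd9 ends at 3, B6 ends at 7, Fadd9 ends at 14, C#7 ends at 17, A7 ends at 21, Ebsus4 ends at 24, B ends at 27, C#dim ends at 32, Ebm7 ends at 37, F#6 ends at 39, Badd9 ends at 40.
Beat 40 falls within Badd9.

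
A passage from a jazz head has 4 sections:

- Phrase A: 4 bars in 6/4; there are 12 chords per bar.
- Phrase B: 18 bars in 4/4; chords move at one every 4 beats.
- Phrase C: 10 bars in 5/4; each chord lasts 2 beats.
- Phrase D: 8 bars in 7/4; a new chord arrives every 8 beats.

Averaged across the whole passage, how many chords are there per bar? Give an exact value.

A: 4 bars of 6 beats is 24 beats; at 0.5 beats each that's 48 chords.
B: 18 bars of 4 beats is 72 beats; at 4 beats each that's 18 chords.
C: 10 bars of 5 beats is 50 beats; at 2 beats each that's 25 chords.
D: 8 bars of 7 beats is 56 beats; at 8 beats each that's 7 chords.
Overall: 98 chords over 40 bars → 98/40 = 2.45 chords per bar.

2.45 chords per bar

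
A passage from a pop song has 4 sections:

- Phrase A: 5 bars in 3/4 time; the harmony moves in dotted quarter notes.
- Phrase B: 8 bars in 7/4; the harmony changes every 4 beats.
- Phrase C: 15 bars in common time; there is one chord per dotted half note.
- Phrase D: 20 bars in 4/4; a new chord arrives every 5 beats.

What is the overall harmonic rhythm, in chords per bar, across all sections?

A: 5 bars of 3 beats is 15 beats; at 1.5 beats each that's 10 chords.
B: 8 bars of 7 beats is 56 beats; at 4 beats each that's 14 chords.
C: 15 bars of 4 beats is 60 beats; at 3 beats each that's 20 chords.
D: 20 bars of 4 beats is 80 beats; at 5 beats each that's 16 chords.
Overall: 60 chords over 48 bars → 60/48 = 1.25 chords per bar.

1.25 chords per bar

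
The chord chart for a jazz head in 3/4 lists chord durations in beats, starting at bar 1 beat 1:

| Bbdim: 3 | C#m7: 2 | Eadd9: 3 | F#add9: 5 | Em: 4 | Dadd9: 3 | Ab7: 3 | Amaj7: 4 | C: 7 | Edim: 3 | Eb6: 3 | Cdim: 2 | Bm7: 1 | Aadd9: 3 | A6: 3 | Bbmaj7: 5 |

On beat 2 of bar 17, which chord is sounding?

Beat 2 of bar 17 is beat (17−1)×3 + 2 = 50 overall.
Running totals: Bbdim ends at 3, C#m7 ends at 5, Eadd9 ends at 8, F#add9 ends at 13, Em ends at 17, Dadd9 ends at 20, Ab7 ends at 23, Amaj7 ends at 27, C ends at 34, Edim ends at 37, Eb6 ends at 40, Cdim ends at 42, Bm7 ends at 43, Aadd9 ends at 46, A6 ends at 49, Bbmaj7 ends at 54.
Beat 50 falls within Bbmaj7.

Bbmaj7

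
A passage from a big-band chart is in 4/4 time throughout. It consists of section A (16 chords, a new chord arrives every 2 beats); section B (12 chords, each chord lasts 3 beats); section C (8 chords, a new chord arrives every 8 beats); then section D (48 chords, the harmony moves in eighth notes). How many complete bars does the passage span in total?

A: 16 × 2 = 32 beats = 8 bars.
B: 12 × 3 = 36 beats = 9 bars.
C: 8 × 8 = 64 beats = 16 bars.
D: 48 × 0.5 = 24 beats = 6 bars.
Total: 8 + 9 + 16 + 6 = 39 bars.

39 bars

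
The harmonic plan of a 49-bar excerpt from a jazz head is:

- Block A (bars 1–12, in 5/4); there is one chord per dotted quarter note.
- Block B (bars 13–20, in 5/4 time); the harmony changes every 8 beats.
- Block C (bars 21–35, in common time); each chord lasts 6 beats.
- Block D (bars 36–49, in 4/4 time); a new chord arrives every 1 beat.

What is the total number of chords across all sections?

A has 60 beats and chords last 1.5 each, so 40 chords.
B has 40 beats and chords last 8 each, so 5 chords.
C has 60 beats and chords last 6 each, so 10 chords.
D has 56 beats and chords last 1 each, so 56 chords.
Total: 40 + 5 + 10 + 56 = 111.

111 chords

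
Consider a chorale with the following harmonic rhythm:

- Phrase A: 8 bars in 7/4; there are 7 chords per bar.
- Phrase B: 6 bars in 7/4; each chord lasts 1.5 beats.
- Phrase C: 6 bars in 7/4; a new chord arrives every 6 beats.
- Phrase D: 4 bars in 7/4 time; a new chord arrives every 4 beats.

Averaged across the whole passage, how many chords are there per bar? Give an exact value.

A: 8 × 7 = 56 beats ÷ 1 = 56 chords.
B: 6 × 7 = 42 beats ÷ 1.5 = 28 chords.
C: 6 × 7 = 42 beats ÷ 6 = 7 chords.
D: 4 × 7 = 28 beats ÷ 4 = 7 chords.
Overall: 98 chords over 24 bars → 98/24 = 49/12 chords per bar.

49/12 chords per bar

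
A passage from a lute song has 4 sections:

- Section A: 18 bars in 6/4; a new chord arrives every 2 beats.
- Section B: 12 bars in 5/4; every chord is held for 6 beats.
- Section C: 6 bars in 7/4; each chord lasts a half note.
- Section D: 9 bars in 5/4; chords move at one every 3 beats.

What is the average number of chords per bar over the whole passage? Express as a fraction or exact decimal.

20/9 chords per bar

A: 18 bars of 6 beats is 108 beats; at 2 beats each that's 54 chords.
B: 12 bars of 5 beats is 60 beats; at 6 beats each that's 10 chords.
C: 6 bars of 7 beats is 42 beats; at 2 beats each that's 21 chords.
D: 9 bars of 5 beats is 45 beats; at 3 beats each that's 15 chords.
Overall: 100 chords over 45 bars → 100/45 = 20/9 chords per bar.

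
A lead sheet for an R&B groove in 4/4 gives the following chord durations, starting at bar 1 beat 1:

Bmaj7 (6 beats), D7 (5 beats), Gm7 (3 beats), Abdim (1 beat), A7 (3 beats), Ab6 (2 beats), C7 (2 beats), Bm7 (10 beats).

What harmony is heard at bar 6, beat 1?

C7

Beat 1 of bar 6 is beat (6−1)×4 + 1 = 21 overall.
Running totals: Bmaj7 ends at 6, D7 ends at 11, Gm7 ends at 14, Abdim ends at 15, A7 ends at 18, Ab6 ends at 20, C7 ends at 22.
Beat 21 falls within C7.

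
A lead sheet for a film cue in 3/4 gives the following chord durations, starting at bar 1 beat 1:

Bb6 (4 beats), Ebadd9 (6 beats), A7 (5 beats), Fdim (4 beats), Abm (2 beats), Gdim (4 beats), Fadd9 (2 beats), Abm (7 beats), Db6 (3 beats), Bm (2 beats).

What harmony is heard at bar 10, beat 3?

Abm

Beat 3 of bar 10 is beat (10−1)×3 + 3 = 30 overall.
Running totals: Bb6 ends at 4, Ebadd9 ends at 10, A7 ends at 15, Fdim ends at 19, Abm ends at 21, Gdim ends at 25, Fadd9 ends at 27, Abm ends at 34.
Beat 30 falls within Abm.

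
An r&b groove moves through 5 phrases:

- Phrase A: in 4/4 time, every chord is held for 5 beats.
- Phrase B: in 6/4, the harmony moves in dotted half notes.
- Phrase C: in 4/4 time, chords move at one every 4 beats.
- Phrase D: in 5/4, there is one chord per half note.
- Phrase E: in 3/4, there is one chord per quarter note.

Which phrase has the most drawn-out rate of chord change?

A: 4 beats/bar ÷ 5 beats/chord = 0.8 chords/bar.
B: 6 beats/bar ÷ 3 beats/chord = 2 chords/bar.
C: 4 beats/bar ÷ 4 beats/chord = 1 chord/bar.
D: 5 beats/bar ÷ 2 beats/chord = 2.5 chords/bar.
E: 3 beats/bar ÷ 1 beat/chord = 3 chords/bar.
Slowest is A at 0.8 chords/bar.

Phrase A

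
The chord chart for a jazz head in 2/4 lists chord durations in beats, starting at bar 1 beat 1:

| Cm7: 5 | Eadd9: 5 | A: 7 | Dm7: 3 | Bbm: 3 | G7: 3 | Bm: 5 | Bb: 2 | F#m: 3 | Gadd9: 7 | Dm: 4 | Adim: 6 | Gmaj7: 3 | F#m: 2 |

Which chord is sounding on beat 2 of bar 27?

Beat 2 of bar 27 is beat (27−1)×2 + 2 = 54 overall.
Running totals: Cm7 ends at 5, Eadd9 ends at 10, A ends at 17, Dm7 ends at 20, Bbm ends at 23, G7 ends at 26, Bm ends at 31, Bb ends at 33, F#m ends at 36, Gadd9 ends at 43, Dm ends at 47, Adim ends at 53, Gmaj7 ends at 56.
Beat 54 falls within Gmaj7.

Gmaj7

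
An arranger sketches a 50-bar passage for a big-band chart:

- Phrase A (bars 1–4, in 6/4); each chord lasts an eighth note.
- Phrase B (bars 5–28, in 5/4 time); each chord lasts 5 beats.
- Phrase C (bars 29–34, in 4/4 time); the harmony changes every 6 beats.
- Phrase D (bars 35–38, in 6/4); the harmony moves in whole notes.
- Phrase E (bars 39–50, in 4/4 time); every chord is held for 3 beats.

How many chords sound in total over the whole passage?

98 chords

A has 24 beats and chords last 0.5 each, so 48 chords.
B has 120 beats and chords last 5 each, so 24 chords.
C has 24 beats and chords last 6 each, so 4 chords.
D has 24 beats and chords last 4 each, so 6 chords.
E has 48 beats and chords last 3 each, so 16 chords.
Total: 48 + 24 + 4 + 6 + 16 = 98.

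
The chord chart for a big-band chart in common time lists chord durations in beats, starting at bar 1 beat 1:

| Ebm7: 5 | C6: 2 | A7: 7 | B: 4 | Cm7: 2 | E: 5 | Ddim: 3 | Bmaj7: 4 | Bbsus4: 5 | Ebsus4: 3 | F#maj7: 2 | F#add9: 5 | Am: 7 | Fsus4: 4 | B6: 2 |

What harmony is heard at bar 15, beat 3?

B6

Beat 3 of bar 15 is beat (15−1)×4 + 3 = 59 overall.
Running totals: Ebm7 ends at 5, C6 ends at 7, A7 ends at 14, B ends at 18, Cm7 ends at 20, E ends at 25, Ddim ends at 28, Bmaj7 ends at 32, Bbsus4 ends at 37, Ebsus4 ends at 40, F#maj7 ends at 42, F#add9 ends at 47, Am ends at 54, Fsus4 ends at 58, B6 ends at 60.
Beat 59 falls within B6.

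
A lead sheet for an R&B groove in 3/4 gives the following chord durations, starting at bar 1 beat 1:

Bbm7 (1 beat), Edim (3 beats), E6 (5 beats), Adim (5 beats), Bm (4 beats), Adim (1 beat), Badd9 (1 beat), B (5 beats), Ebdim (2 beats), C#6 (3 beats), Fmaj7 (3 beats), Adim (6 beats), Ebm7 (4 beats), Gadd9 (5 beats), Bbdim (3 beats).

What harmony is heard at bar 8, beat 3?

B

Beat 3 of bar 8 is beat (8−1)×3 + 3 = 24 overall.
Running totals: Bbm7 ends at 1, Edim ends at 4, E6 ends at 9, Adim ends at 14, Bm ends at 18, Adim ends at 19, Badd9 ends at 20, B ends at 25.
Beat 24 falls within B.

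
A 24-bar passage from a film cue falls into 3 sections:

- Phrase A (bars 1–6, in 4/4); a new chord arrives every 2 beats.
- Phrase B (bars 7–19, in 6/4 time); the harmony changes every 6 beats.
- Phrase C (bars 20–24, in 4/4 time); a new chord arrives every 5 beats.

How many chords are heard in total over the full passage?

29 chords

A: 6·4 = 24 beats, 24/2 = 12 chords.
B: 13·6 = 78 beats, 78/6 = 13 chords.
C: 5·4 = 20 beats, 20/5 = 4 chords.
Total: 12 + 13 + 4 = 29.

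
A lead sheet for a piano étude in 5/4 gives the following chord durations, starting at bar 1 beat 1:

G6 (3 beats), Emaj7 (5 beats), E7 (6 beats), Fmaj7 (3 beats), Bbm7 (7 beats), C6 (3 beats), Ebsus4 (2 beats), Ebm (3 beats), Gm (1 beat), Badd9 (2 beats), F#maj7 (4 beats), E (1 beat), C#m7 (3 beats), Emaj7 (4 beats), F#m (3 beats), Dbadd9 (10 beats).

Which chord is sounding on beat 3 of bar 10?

F#m

Beat 3 of bar 10 is beat (10−1)×5 + 3 = 48 overall.
Running totals: G6 ends at 3, Emaj7 ends at 8, E7 ends at 14, Fmaj7 ends at 17, Bbm7 ends at 24, C6 ends at 27, Ebsus4 ends at 29, Ebm ends at 32, Gm ends at 33, Badd9 ends at 35, F#maj7 ends at 39, E ends at 40, C#m7 ends at 43, Emaj7 ends at 47, F#m ends at 50.
Beat 48 falls within F#m.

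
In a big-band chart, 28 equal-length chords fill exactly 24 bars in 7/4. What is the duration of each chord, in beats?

24 bars × 7 beats/bar = 168 beats total.
168 beats ÷ 28 chords = 6 beats per chord.

6 beats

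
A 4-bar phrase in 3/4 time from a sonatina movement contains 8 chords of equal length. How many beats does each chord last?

4 bars × 3 beats/bar = 12 beats total.
12 beats ÷ 8 chords = 1.5 beats per chord.
(That is a dotted quarter note.)

1.5 beats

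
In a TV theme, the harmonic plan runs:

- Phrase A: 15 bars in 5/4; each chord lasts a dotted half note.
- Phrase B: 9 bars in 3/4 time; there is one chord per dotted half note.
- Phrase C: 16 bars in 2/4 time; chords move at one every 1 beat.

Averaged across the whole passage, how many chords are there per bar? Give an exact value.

1.65 chords per bar

A: 15 bars of 5 beats is 75 beats; at 3 beats each that's 25 chords.
B: 9 bars of 3 beats is 27 beats; at 3 beats each that's 9 chords.
C: 16 bars of 2 beats is 32 beats; at 1 beat each that's 32 chords.
Overall: 66 chords over 40 bars → 66/40 = 1.65 chords per bar.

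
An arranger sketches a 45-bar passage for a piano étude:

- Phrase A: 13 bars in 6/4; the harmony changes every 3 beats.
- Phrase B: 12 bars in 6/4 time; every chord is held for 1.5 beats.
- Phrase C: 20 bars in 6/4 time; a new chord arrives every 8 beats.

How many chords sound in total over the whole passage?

A: 13 bars × 6 beats = 78 beats; 3 beats/chord → 26 chords.
B: 12 bars × 6 beats = 72 beats; 1.5 beats/chord → 48 chords.
C: 20 bars × 6 beats = 120 beats; 8 beats/chord → 15 chords.
Total: 26 + 48 + 15 = 89.

89 chords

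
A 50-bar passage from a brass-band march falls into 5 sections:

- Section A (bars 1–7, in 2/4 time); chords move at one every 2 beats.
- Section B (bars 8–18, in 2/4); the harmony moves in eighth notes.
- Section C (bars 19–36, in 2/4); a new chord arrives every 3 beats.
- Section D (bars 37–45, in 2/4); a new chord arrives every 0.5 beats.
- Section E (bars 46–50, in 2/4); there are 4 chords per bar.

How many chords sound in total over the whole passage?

A: 7 bars × 2 beats = 14 beats; 2 beats/chord → 7 chords.
B: 11 bars × 2 beats = 22 beats; 0.5 beats/chord → 44 chords.
C: 18 bars × 2 beats = 36 beats; 3 beats/chord → 12 chords.
D: 9 bars × 2 beats = 18 beats; 0.5 beats/chord → 36 chords.
E: 5 bars × 2 beats = 10 beats; 0.5 beats/chord → 20 chords.
Total: 7 + 44 + 12 + 36 + 20 = 119.

119 chords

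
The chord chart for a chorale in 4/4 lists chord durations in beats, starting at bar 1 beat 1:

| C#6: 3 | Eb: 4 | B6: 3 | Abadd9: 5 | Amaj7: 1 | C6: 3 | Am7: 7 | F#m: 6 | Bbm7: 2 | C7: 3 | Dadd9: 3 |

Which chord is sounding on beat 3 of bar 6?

Beat 3 of bar 6 is beat (6−1)×4 + 3 = 23 overall.
Running totals: C#6 ends at 3, Eb ends at 7, B6 ends at 10, Abadd9 ends at 15, Amaj7 ends at 16, C6 ends at 19, Am7 ends at 26.
Beat 23 falls within Am7.

Am7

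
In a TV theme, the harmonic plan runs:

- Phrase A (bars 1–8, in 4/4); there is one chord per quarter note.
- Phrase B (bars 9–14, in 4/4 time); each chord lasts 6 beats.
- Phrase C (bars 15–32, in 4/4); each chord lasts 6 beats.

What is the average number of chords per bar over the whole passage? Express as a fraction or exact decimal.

1.5 chords per bar

A: 8 bars of 4 beats is 32 beats; at 1 beat each that's 32 chords.
B: 6 bars of 4 beats is 24 beats; at 6 beats each that's 4 chords.
C: 18 bars of 4 beats is 72 beats; at 6 beats each that's 12 chords.
Overall: 48 chords over 32 bars → 48/32 = 1.5 chords per bar.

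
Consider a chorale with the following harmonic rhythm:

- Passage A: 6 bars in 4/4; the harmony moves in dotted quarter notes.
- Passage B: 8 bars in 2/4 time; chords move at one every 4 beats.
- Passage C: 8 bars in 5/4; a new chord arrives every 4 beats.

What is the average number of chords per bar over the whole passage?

A: 6 bars of 4 beats is 24 beats; at 1.5 beats each that's 16 chords.
B: 8 bars of 2 beats is 16 beats; at 4 beats each that's 4 chords.
C: 8 bars of 5 beats is 40 beats; at 4 beats each that's 10 chords.
Overall: 30 chords over 22 bars → 30/22 = 15/11 chords per bar.

15/11 chords per bar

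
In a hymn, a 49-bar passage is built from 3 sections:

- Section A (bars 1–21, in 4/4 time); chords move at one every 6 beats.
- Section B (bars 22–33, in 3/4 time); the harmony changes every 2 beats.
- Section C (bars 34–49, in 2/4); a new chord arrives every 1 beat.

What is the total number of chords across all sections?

64 chords

A: 21·4 = 84 beats, 84/6 = 14 chords.
B: 12·3 = 36 beats, 36/2 = 18 chords.
C: 16·2 = 32 beats, 32/1 = 32 chords.
Total: 14 + 18 + 32 = 64.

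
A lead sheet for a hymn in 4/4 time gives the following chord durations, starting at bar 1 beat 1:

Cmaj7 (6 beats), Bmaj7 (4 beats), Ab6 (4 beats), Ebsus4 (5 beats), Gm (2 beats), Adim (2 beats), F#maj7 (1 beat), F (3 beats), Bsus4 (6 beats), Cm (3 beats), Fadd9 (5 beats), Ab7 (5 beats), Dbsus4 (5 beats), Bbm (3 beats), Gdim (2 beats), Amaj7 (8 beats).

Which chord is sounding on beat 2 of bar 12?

Beat 2 of bar 12 is beat (12−1)×4 + 2 = 46 overall.
Running totals: Cmaj7 ends at 6, Bmaj7 ends at 10, Ab6 ends at 14, Ebsus4 ends at 19, Gm ends at 21, Adim ends at 23, F#maj7 ends at 24, F ends at 27, Bsus4 ends at 33, Cm ends at 36, Fadd9 ends at 41, Ab7 ends at 46.
Beat 46 falls within Ab7.

Ab7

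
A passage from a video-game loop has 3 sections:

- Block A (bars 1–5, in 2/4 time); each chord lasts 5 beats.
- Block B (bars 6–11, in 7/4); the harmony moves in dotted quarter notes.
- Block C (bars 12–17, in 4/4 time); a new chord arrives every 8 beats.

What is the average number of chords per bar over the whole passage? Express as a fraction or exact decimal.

33/17 chords per bar

A: 5 bars of 2 beats is 10 beats; at 5 beats each that's 2 chords.
B: 6 bars of 7 beats is 42 beats; at 1.5 beats each that's 28 chords.
C: 6 bars of 4 beats is 24 beats; at 8 beats each that's 3 chords.
Overall: 33 chords over 17 bars → 33/17 = 33/17 chords per bar.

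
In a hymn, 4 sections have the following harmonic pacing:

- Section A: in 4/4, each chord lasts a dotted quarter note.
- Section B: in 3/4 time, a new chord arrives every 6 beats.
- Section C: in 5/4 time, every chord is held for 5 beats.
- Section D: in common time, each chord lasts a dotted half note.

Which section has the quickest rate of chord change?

A: 4/1.5 = 8/3 chords/bar.
B: 3/6 = 0.5 chords/bar.
C: 5/5 = 1 chord/bar.
D: 4/3 = 4/3 chords/bar.
Fastest is A at 8/3 chords/bar.

Section A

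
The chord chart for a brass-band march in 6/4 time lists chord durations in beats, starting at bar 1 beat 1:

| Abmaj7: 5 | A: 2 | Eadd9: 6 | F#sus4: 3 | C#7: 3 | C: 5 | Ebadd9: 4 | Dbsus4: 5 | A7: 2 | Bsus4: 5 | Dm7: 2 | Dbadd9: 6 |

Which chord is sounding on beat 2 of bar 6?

Beat 2 of bar 6 is beat (6−1)×6 + 2 = 32 overall.
Running totals: Abmaj7 ends at 5, A ends at 7, Eadd9 ends at 13, F#sus4 ends at 16, C#7 ends at 19, C ends at 24, Ebadd9 ends at 28, Dbsus4 ends at 33.
Beat 32 falls within Dbsus4.

Dbsus4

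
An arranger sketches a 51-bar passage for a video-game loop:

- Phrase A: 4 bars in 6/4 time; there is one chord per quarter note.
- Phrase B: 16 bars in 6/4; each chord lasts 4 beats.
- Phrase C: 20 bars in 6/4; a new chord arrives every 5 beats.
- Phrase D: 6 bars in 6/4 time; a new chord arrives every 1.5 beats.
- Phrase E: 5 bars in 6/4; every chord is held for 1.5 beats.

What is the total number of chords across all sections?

116 chords

A: 4·6 = 24 beats, 24/1 = 24 chords.
B: 16·6 = 96 beats, 96/4 = 24 chords.
C: 20·6 = 120 beats, 120/5 = 24 chords.
D: 6·6 = 36 beats, 36/1.5 = 24 chords.
E: 5·6 = 30 beats, 30/1.5 = 20 chords.
Total: 24 + 24 + 24 + 24 + 20 = 116.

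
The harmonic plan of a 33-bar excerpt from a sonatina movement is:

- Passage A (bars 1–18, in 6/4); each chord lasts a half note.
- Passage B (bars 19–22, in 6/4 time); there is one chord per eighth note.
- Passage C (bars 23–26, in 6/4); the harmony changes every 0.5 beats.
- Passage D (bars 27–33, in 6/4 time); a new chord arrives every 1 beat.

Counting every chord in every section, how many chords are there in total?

192 chords

A has 108 beats and chords last 2 each, so 54 chords.
B has 24 beats and chords last 0.5 each, so 48 chords.
C has 24 beats and chords last 0.5 each, so 48 chords.
D has 42 beats and chords last 1 each, so 42 chords.
Total: 54 + 48 + 48 + 42 = 192.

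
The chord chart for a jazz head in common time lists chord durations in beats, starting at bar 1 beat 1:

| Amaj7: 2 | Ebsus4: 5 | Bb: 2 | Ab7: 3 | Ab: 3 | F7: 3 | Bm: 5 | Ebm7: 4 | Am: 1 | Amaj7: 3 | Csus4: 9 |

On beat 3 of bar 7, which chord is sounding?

Beat 3 of bar 7 is beat (7−1)×4 + 3 = 27 overall.
Running totals: Amaj7 ends at 2, Ebsus4 ends at 7, Bb ends at 9, Ab7 ends at 12, Ab ends at 15, F7 ends at 18, Bm ends at 23, Ebm7 ends at 27.
Beat 27 falls within Ebm7.

Ebm7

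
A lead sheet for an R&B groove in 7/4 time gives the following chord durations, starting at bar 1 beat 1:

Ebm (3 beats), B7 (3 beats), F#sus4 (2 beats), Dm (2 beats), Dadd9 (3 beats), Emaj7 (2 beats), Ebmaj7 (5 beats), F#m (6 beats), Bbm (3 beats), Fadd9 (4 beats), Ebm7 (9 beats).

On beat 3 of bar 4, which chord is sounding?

Beat 3 of bar 4 is beat (4−1)×7 + 3 = 24 overall.
Running totals: Ebm ends at 3, B7 ends at 6, F#sus4 ends at 8, Dm ends at 10, Dadd9 ends at 13, Emaj7 ends at 15, Ebmaj7 ends at 20, F#m ends at 26.
Beat 24 falls within F#m.

F#m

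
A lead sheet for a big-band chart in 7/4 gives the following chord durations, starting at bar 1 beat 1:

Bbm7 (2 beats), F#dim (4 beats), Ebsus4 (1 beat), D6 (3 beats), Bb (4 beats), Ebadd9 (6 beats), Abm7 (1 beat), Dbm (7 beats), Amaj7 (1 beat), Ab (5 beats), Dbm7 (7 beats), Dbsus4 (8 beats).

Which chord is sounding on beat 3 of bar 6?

Dbm7

Beat 3 of bar 6 is beat (6−1)×7 + 3 = 38 overall.
Running totals: Bbm7 ends at 2, F#dim ends at 6, Ebsus4 ends at 7, D6 ends at 10, Bb ends at 14, Ebadd9 ends at 20, Abm7 ends at 21, Dbm ends at 28, Amaj7 ends at 29, Ab ends at 34, Dbm7 ends at 41.
Beat 38 falls within Dbm7.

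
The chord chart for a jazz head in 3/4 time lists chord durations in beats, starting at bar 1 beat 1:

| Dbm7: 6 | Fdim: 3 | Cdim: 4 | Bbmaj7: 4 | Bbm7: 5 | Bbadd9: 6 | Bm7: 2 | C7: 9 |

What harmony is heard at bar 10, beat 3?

Beat 3 of bar 10 is beat (10−1)×3 + 3 = 30 overall.
Running totals: Dbm7 ends at 6, Fdim ends at 9, Cdim ends at 13, Bbmaj7 ends at 17, Bbm7 ends at 22, Bbadd9 ends at 28, Bm7 ends at 30.
Beat 30 falls within Bm7.

Bm7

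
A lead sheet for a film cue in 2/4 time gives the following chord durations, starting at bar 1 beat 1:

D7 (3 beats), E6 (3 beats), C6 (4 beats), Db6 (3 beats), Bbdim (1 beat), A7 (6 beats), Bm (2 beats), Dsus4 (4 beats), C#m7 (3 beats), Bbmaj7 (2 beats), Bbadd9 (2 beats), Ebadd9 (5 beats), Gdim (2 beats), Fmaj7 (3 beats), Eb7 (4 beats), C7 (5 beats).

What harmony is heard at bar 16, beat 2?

Beat 2 of bar 16 is beat (16−1)×2 + 2 = 32 overall.
Running totals: D7 ends at 3, E6 ends at 6, C6 ends at 10, Db6 ends at 13, Bbdim ends at 14, A7 ends at 20, Bm ends at 22, Dsus4 ends at 26, C#m7 ends at 29, Bbmaj7 ends at 31, Bbadd9 ends at 33.
Beat 32 falls within Bbadd9.

Bbadd9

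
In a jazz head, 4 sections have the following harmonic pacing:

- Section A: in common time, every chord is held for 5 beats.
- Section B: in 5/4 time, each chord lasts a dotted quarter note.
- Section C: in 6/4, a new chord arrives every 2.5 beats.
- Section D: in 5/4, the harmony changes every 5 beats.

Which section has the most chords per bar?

Section B

A: 4/5 = 0.8 chords/bar.
B: 5/1.5 = 10/3 chords/bar.
C: 6/2.5 = 2.4 chords/bar.
D: 5/5 = 1 chord/bar.
Fastest is B at 10/3 chords/bar.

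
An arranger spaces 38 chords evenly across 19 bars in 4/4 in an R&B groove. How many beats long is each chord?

19 bars × 4 beats/bar = 76 beats total.
76 beats ÷ 38 chords = 2 beats per chord.
(That is a half note.)

2 beats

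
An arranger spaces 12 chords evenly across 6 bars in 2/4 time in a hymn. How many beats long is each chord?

6 bars × 2 beats/bar = 12 beats total.
12 beats ÷ 12 chords = 1 beats per chord.
(That is a quarter note.)

1 beat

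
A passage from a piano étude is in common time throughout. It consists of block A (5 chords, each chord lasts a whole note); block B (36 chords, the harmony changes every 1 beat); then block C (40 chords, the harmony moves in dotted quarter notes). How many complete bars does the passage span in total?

A: 5 × 4 = 20 beats = 5 bars.
B: 36 × 1 = 36 beats = 9 bars.
C: 40 × 1.5 = 60 beats = 15 bars.
Total: 5 + 9 + 15 = 29 bars.

29 bars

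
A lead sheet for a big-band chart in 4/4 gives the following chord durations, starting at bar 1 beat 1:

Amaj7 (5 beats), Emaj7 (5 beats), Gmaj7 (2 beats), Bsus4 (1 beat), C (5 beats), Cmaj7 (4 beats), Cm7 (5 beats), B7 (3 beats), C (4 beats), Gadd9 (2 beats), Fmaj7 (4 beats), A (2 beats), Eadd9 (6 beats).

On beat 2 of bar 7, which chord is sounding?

Cm7

Beat 2 of bar 7 is beat (7−1)×4 + 2 = 26 overall.
Running totals: Amaj7 ends at 5, Emaj7 ends at 10, Gmaj7 ends at 12, Bsus4 ends at 13, C ends at 18, Cmaj7 ends at 22, Cm7 ends at 27.
Beat 26 falls within Cm7.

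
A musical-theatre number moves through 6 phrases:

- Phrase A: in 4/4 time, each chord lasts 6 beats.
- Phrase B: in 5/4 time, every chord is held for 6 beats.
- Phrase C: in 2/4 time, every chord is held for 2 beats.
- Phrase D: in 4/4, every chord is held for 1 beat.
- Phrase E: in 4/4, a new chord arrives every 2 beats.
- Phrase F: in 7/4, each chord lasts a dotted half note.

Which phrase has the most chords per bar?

A: 4 beats/bar ÷ 6 beats/chord = 2/3 chords/bar.
B: 5 beats/bar ÷ 6 beats/chord = 5/6 chords/bar.
C: 2 beats/bar ÷ 2 beats/chord = 1 chord/bar.
D: 4 beats/bar ÷ 1 beat/chord = 4 chords/bar.
E: 4 beats/bar ÷ 2 beats/chord = 2 chords/bar.
F: 7 beats/bar ÷ 3 beats/chord = 7/3 chords/bar.
Fastest is D at 4 chords/bar.

Phrase D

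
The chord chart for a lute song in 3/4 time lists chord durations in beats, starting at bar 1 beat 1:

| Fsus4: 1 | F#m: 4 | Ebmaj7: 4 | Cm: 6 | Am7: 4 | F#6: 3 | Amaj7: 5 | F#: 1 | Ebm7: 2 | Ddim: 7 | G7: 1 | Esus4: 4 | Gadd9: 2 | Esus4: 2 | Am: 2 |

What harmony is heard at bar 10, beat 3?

Ebm7

Beat 3 of bar 10 is beat (10−1)×3 + 3 = 30 overall.
Running totals: Fsus4 ends at 1, F#m ends at 5, Ebmaj7 ends at 9, Cm ends at 15, Am7 ends at 19, F#6 ends at 22, Amaj7 ends at 27, F# ends at 28, Ebm7 ends at 30.
Beat 30 falls within Ebm7.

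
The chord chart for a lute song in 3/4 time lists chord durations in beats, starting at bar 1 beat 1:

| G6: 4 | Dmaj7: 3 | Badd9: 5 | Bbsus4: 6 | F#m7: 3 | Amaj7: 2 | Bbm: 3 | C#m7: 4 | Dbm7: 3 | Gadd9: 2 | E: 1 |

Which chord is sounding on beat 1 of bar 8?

Amaj7

Beat 1 of bar 8 is beat (8−1)×3 + 1 = 22 overall.
Running totals: G6 ends at 4, Dmaj7 ends at 7, Badd9 ends at 12, Bbsus4 ends at 18, F#m7 ends at 21, Amaj7 ends at 23.
Beat 22 falls within Amaj7.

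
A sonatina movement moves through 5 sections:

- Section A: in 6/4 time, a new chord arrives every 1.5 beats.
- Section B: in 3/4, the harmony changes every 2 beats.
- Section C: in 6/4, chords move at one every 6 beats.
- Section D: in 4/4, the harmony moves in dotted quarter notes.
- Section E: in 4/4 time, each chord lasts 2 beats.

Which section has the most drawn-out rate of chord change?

A: 6 beats/bar ÷ 1.5 beats/chord = 4 chords/bar.
B: 3 beats/bar ÷ 2 beats/chord = 1.5 chords/bar.
C: 6 beats/bar ÷ 6 beats/chord = 1 chord/bar.
D: 4 beats/bar ÷ 1.5 beats/chord = 8/3 chords/bar.
E: 4 beats/bar ÷ 2 beats/chord = 2 chords/bar.
Slowest is C at 1 chords/bar.

Section C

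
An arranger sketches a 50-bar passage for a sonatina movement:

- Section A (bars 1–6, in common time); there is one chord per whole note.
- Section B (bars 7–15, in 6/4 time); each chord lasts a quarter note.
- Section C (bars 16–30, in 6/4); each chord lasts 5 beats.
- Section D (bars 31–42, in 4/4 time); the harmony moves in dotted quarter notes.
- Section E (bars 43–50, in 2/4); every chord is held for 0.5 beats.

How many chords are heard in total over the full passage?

A: 6 bars × 4 beats = 24 beats; 4 beats/chord → 6 chords.
B: 9 bars × 6 beats = 54 beats; 1 beat/chord → 54 chords.
C: 15 bars × 6 beats = 90 beats; 5 beats/chord → 18 chords.
D: 12 bars × 4 beats = 48 beats; 1.5 beats/chord → 32 chords.
E: 8 bars × 2 beats = 16 beats; 0.5 beats/chord → 32 chords.
Total: 6 + 54 + 18 + 32 + 32 = 142.

142 chords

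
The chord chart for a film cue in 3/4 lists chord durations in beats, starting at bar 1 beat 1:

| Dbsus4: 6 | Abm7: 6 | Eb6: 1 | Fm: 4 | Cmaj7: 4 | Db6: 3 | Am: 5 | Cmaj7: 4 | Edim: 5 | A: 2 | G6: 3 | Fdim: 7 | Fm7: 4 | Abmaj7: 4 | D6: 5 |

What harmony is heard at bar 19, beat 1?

Beat 1 of bar 19 is beat (19−1)×3 + 1 = 55 overall.
Running totals: Dbsus4 ends at 6, Abm7 ends at 12, Eb6 ends at 13, Fm ends at 17, Cmaj7 ends at 21, Db6 ends at 24, Am ends at 29, Cmaj7 ends at 33, Edim ends at 38, A ends at 40, G6 ends at 43, Fdim ends at 50, Fm7 ends at 54, Abmaj7 ends at 58.
Beat 55 falls within Abmaj7.

Abmaj7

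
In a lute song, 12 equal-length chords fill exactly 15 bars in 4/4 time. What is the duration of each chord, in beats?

15 bars × 4 beats/bar = 60 beats total.
60 beats ÷ 12 chords = 5 beats per chord.

5 beats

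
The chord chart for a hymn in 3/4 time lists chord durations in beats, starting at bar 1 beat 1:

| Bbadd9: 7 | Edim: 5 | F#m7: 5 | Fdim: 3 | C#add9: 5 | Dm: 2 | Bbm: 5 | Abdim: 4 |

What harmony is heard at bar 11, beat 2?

Beat 2 of bar 11 is beat (11−1)×3 + 2 = 32 overall.
Running totals: Bbadd9 ends at 7, Edim ends at 12, F#m7 ends at 17, Fdim ends at 20, C#add9 ends at 25, Dm ends at 27, Bbm ends at 32.
Beat 32 falls within Bbm.

Bbm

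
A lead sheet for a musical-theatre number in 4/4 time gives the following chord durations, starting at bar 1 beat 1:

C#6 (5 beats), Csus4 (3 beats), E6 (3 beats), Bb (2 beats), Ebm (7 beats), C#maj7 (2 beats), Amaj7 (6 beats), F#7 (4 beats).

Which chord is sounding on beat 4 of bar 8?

Beat 4 of bar 8 is beat (8−1)×4 + 4 = 32 overall.
Running totals: C#6 ends at 5, Csus4 ends at 8, E6 ends at 11, Bb ends at 13, Ebm ends at 20, C#maj7 ends at 22, Amaj7 ends at 28, F#7 ends at 32.
Beat 32 falls within F#7.

F#7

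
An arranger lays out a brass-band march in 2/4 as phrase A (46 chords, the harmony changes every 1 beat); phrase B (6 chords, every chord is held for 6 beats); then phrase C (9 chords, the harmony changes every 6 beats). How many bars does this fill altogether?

68 bars

A: 46 × 1 = 46 beats = 23 bars.
B: 6 × 6 = 36 beats = 18 bars.
C: 9 × 6 = 54 beats = 27 bars.
Total: 23 + 18 + 27 = 68 bars.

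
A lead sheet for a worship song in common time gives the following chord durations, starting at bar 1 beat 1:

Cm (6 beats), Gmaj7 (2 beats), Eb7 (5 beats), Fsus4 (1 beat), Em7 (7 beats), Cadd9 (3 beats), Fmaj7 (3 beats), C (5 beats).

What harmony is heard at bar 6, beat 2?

Beat 2 of bar 6 is beat (6−1)×4 + 2 = 22 overall.
Running totals: Cm ends at 6, Gmaj7 ends at 8, Eb7 ends at 13, Fsus4 ends at 14, Em7 ends at 21, Cadd9 ends at 24.
Beat 22 falls within Cadd9.

Cadd9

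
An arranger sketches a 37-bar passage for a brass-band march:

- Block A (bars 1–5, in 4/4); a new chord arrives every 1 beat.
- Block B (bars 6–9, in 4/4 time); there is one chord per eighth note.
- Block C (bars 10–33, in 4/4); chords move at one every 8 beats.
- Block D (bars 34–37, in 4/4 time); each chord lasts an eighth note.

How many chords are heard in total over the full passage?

96 chords

A: 5 bars × 4 beats = 20 beats; 1 beat/chord → 20 chords.
B: 4 bars × 4 beats = 16 beats; 0.5 beats/chord → 32 chords.
C: 24 bars × 4 beats = 96 beats; 8 beats/chord → 12 chords.
D: 4 bars × 4 beats = 16 beats; 0.5 beats/chord → 32 chords.
Total: 20 + 32 + 12 + 32 = 96.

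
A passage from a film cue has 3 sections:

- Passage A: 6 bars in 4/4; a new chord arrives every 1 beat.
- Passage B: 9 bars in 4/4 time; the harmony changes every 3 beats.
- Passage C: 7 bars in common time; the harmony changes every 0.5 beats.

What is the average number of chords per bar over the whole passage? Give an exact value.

A: 6 × 4 = 24 beats ÷ 1 = 24 chords.
B: 9 × 4 = 36 beats ÷ 3 = 12 chords.
C: 7 × 4 = 28 beats ÷ 0.5 = 56 chords.
Overall: 92 chords over 22 bars → 92/22 = 46/11 chords per bar.

46/11 chords per bar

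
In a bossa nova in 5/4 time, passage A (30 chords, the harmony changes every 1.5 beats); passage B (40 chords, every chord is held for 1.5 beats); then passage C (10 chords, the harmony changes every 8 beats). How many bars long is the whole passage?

A: 30 × 1.5 = 45 beats = 9 bars.
B: 40 × 1.5 = 60 beats = 12 bars.
C: 10 × 8 = 80 beats = 16 bars.
Total: 9 + 12 + 16 = 37 bars.

37 bars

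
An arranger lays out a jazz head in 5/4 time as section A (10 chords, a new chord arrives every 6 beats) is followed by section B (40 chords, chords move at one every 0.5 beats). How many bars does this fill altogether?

A: 10 × 6 = 60 beats = 12 bars.
B: 40 × 0.5 = 20 beats = 4 bars.
Total: 12 + 4 = 16 bars.

16 bars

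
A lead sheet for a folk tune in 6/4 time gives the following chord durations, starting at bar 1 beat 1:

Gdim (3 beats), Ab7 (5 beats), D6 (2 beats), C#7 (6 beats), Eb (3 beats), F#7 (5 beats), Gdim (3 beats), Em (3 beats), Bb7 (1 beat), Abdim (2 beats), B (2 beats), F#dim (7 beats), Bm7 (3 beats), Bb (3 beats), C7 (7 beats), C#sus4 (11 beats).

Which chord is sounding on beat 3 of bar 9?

Beat 3 of bar 9 is beat (9−1)×6 + 3 = 51 overall.
Running totals: Gdim ends at 3, Ab7 ends at 8, D6 ends at 10, C#7 ends at 16, Eb ends at 19, F#7 ends at 24, Gdim ends at 27, Em ends at 30, Bb7 ends at 31, Abdim ends at 33, B ends at 35, F#dim ends at 42, Bm7 ends at 45, Bb ends at 48, C7 ends at 55.
Beat 51 falls within C7.

C7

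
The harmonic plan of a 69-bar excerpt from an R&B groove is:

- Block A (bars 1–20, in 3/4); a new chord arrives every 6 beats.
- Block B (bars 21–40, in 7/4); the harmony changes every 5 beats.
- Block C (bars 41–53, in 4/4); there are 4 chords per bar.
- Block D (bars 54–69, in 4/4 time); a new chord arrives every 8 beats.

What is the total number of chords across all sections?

A: 20 bars × 3 beats = 60 beats; 6 beats/chord → 10 chords.
B: 20 bars × 7 beats = 140 beats; 5 beats/chord → 28 chords.
C: 13 bars × 4 beats = 52 beats; 1 beat/chord → 52 chords.
D: 16 bars × 4 beats = 64 beats; 8 beats/chord → 8 chords.
Total: 10 + 28 + 52 + 8 = 98.

98 chords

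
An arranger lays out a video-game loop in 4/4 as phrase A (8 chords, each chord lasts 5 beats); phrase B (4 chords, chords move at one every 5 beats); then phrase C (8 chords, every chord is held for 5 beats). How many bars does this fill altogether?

A: 8 × 5 = 40 beats = 10 bars.
B: 4 × 5 = 20 beats = 5 bars.
C: 8 × 5 = 40 beats = 10 bars.
Total: 10 + 5 + 10 = 25 bars.

25 bars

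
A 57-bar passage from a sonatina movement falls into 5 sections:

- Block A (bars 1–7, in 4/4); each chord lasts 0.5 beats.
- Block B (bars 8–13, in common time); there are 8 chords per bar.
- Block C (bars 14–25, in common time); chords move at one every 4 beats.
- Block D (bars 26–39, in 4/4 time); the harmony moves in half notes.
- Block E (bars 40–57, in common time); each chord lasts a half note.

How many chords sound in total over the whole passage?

180 chords

A: 7 bars × 4 beats = 28 beats; 0.5 beats/chord → 56 chords.
B: 6 bars × 4 beats = 24 beats; 0.5 beats/chord → 48 chords.
C: 12 bars × 4 beats = 48 beats; 4 beats/chord → 12 chords.
D: 14 bars × 4 beats = 56 beats; 2 beats/chord → 28 chords.
E: 18 bars × 4 beats = 72 beats; 2 beats/chord → 36 chords.
Total: 56 + 48 + 12 + 28 + 36 = 180.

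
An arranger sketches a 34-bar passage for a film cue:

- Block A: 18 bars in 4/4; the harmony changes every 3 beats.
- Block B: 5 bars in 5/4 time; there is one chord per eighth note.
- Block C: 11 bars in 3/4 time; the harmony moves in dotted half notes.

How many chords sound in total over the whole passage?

A: 18·4 = 72 beats, 72/3 = 24 chords.
B: 5·5 = 25 beats, 25/0.5 = 50 chords.
C: 11·3 = 33 beats, 33/3 = 11 chords.
Total: 24 + 50 + 11 = 85.

85 chords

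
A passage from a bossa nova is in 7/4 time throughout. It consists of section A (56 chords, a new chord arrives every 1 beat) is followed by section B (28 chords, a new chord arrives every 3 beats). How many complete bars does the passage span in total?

A: 56 × 1 = 56 beats = 8 bars.
B: 28 × 3 = 84 beats = 12 bars.
Total: 8 + 12 = 20 bars.

20 bars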